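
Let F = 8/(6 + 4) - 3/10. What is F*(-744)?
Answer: -372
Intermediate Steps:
F = ½ (F = 8/10 - 3*⅒ = 8*(⅒) - 3/10 = ⅘ - 3/10 = ½ ≈ 0.50000)
F*(-744) = (½)*(-744) = -372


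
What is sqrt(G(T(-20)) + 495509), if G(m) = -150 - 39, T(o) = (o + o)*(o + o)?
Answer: 2*sqrt(123830) ≈ 703.79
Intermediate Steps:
T(o) = 4*o**2 (T(o) = (2*o)*(2*o) = 4*o**2)
G(m) = -189
sqrt(G(T(-20)) + 495509) = sqrt(-189 + 495509) = sqrt(495320) = 2*sqrt(123830)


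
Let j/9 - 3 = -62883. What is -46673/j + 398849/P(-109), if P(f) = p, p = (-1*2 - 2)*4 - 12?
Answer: -56428829809/3961440 ≈ -14245.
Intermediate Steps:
p = -28 (p = (-2 - 2)*4 - 12 = -4*4 - 12 = -16 - 12 = -28)
j = -565920 (j = 27 + 9*(-62883) = 27 - 565947 = -565920)
P(f) = -28
-46673/j + 398849/P(-109) = -46673/(-565920) + 398849/(-28) = -46673*(-1/565920) + 398849*(-1/28) = 46673/565920 - 398849/28 = -56428829809/3961440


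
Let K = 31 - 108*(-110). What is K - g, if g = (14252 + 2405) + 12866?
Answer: -17612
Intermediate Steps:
K = 11911 (K = 31 + 11880 = 11911)
g = 29523 (g = 16657 + 12866 = 29523)
K - g = 11911 - 1*29523 = 11911 - 29523 = -17612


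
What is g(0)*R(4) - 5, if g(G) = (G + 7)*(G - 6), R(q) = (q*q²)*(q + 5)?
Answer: -24197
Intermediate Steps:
R(q) = q³*(5 + q)
g(G) = (-6 + G)*(7 + G) (g(G) = (7 + G)*(-6 + G) = (-6 + G)*(7 + G))
g(0)*R(4) - 5 = (-42 + 0 + 0²)*(4³*(5 + 4)) - 5 = (-42 + 0 + 0)*(64*9) - 5 = -42*576 - 5 = -24192 - 5 = -24197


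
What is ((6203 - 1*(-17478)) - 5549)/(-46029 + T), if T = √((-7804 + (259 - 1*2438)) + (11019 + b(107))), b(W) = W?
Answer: -46366546/117703761 - 3022*√127/117703761 ≈ -0.39422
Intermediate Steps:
T = 3*√127 (T = √((-7804 + (259 - 1*2438)) + (11019 + 107)) = √((-7804 + (259 - 2438)) + 11126) = √((-7804 - 2179) + 11126) = √(-9983 + 11126) = √1143 = 3*√127 ≈ 33.808)
((6203 - 1*(-17478)) - 5549)/(-46029 + T) = ((6203 - 1*(-17478)) - 5549)/(-46029 + 3*√127) = ((6203 + 17478) - 5549)/(-46029 + 3*√127) = (23681 - 5549)/(-46029 + 3*√127) = 18132/(-46029 + 3*√127)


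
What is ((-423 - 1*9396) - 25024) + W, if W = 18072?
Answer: -16771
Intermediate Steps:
((-423 - 1*9396) - 25024) + W = ((-423 - 1*9396) - 25024) + 18072 = ((-423 - 9396) - 25024) + 18072 = (-9819 - 25024) + 18072 = -34843 + 18072 = -16771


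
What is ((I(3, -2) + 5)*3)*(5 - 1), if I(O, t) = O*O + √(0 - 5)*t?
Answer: 168 - 24*I*√5 ≈ 168.0 - 53.666*I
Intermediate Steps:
I(O, t) = O² + I*t*√5 (I(O, t) = O² + √(-5)*t = O² + (I*√5)*t = O² + I*t*√5)
((I(3, -2) + 5)*3)*(5 - 1) = (((3² + I*(-2)*√5) + 5)*3)*(5 - 1) = (((9 - 2*I*√5) + 5)*3)*4 = ((14 - 2*I*√5)*3)*4 = (42 - 6*I*√5)*4 = 168 - 24*I*√5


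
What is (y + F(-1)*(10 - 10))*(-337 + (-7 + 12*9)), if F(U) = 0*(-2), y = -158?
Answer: 37288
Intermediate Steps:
F(U) = 0
(y + F(-1)*(10 - 10))*(-337 + (-7 + 12*9)) = (-158 + 0*(10 - 10))*(-337 + (-7 + 12*9)) = (-158 + 0*0)*(-337 + (-7 + 108)) = (-158 + 0)*(-337 + 101) = -158*(-236) = 37288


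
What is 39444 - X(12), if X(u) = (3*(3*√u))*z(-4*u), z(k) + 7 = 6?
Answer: 39444 + 18*√3 ≈ 39475.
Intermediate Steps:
z(k) = -1 (z(k) = -7 + 6 = -1)
X(u) = -9*√u (X(u) = (3*(3*√u))*(-1) = (9*√u)*(-1) = -9*√u)
39444 - X(12) = 39444 - (-9)*√12 = 39444 - (-9)*2*√3 = 39444 - (-18)*√3 = 39444 + 18*√3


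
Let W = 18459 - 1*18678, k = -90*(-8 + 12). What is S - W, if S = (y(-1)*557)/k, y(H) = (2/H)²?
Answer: 19153/90 ≈ 212.81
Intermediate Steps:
k = -360 (k = -90*4 = -360)
y(H) = 4/H²
W = -219 (W = 18459 - 18678 = -219)
S = -557/90 (S = ((4/(-1)²)*557)/(-360) = ((4*1)*557)*(-1/360) = (4*557)*(-1/360) = 2228*(-1/360) = -557/90 ≈ -6.1889)
S - W = -557/90 - 1*(-219) = -557/90 + 219 = 19153/90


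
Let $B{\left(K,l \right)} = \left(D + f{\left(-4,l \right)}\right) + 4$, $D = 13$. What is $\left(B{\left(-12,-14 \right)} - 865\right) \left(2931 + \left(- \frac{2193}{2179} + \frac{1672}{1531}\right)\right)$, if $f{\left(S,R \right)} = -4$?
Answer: $- \frac{8331065101248}{3336049} \approx -2.4973 \cdot 10^{6}$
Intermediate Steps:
$B{\left(K,l \right)} = 13$ ($B{\left(K,l \right)} = \left(13 - 4\right) + 4 = 9 + 4 = 13$)
$\left(B{\left(-12,-14 \right)} - 865\right) \left(2931 + \left(- \frac{2193}{2179} + \frac{1672}{1531}\right)\right) = \left(13 - 865\right) \left(2931 + \left(- \frac{2193}{2179} + \frac{1672}{1531}\right)\right) = - 852 \left(2931 + \left(\left(-2193\right) \frac{1}{2179} + 1672 \cdot \frac{1}{1531}\right)\right) = - 852 \left(2931 + \left(- \frac{2193}{2179} + \frac{1672}{1531}\right)\right) = - 852 \left(2931 + \frac{285805}{3336049}\right) = \left(-852\right) \frac{9778245424}{3336049} = - \frac{8331065101248}{3336049}$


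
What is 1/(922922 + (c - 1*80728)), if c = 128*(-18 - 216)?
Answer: 1/812242 ≈ 1.2312e-6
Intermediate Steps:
c = -29952 (c = 128*(-234) = -29952)
1/(922922 + (c - 1*80728)) = 1/(922922 + (-29952 - 1*80728)) = 1/(922922 + (-29952 - 80728)) = 1/(922922 - 110680) = 1/812242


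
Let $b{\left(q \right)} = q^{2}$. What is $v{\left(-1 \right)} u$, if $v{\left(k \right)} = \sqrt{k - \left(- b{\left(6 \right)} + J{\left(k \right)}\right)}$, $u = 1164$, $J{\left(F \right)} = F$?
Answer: $6984$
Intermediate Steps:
$v{\left(k \right)} = 6$ ($v{\left(k \right)} = \sqrt{k - \left(-36 + k\right)} = \sqrt{36} = 6$)
$v{\left(-1 \right)} u = 6 \cdot 1164 = 6984$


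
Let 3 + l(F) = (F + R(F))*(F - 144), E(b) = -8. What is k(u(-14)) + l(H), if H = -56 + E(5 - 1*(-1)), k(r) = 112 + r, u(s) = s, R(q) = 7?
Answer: 11951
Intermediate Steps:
H = -64 (H = -56 - 8 = -64)
l(F) = -3 + (-144 + F)*(7 + F) (l(F) = -3 + (F + 7)*(F - 144) = -3 + (7 + F)*(-144 + F) = -3 + (-144 + F)*(7 + F))
k(u(-14)) + l(H) = (112 - 14) + (-1011 + (-64)² - 137*(-64)) = 98 + (-1011 + 4096 + 8768) = 98 + 11853 = 11951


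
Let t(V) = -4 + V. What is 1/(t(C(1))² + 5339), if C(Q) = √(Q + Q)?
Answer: 5357/28697321 + 8*√2/28697321 ≈ 0.00018707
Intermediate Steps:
C(Q) = √2*√Q (C(Q) = √(2*Q) = √2*√Q)
1/(t(C(1))² + 5339) = 1/((-4 + √2*√1)² + 5339) = 1/((-4 + √2*1)² + 5339) = 1/((-4 + √2)² + 5339) = 1/(5339 + (-4 + √2)²)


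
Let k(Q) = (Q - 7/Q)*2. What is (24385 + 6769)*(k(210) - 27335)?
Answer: -12577679804/15 ≈ -8.3851e+8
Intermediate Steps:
k(Q) = -14/Q + 2*Q
(24385 + 6769)*(k(210) - 27335) = (24385 + 6769)*((-14/210 + 2*210) - 27335) = 31154*((-14*1/210 + 420) - 27335) = 31154*((-1/15 + 420) - 27335) = 31154*(6299/15 - 27335) = 31154*(-403726/15) = -12577679804/15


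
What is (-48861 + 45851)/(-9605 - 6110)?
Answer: 86/449 ≈ 0.19154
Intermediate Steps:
(-48861 + 45851)/(-9605 - 6110) = -3010/(-15715) = -3010*(-1/15715) = 86/449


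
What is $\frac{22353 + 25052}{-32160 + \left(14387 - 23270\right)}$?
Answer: $- \frac{47405}{41043} \approx -1.155$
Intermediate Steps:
$\frac{22353 + 25052}{-32160 + \left(14387 - 23270\right)} = \frac{47405}{-32160 + \left(14387 - 23270\right)} = \frac{47405}{-32160 - 8883} = \frac{47405}{-41043} = 47405 \left(- \frac{1}{41043}\right) = - \frac{47405}{41043}$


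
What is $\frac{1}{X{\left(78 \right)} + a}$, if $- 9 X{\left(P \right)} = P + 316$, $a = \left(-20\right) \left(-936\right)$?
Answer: $\frac{9}{168086} \approx 5.3544 \cdot 10^{-5}$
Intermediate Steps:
$a = 18720$
$X{\left(P \right)} = - \frac{316}{9} - \frac{P}{9}$ ($X{\left(P \right)} = - \frac{P + 316}{9} = - \frac{316 + P}{9} = - \frac{316}{9} - \frac{P}{9}$)
$\frac{1}{X{\left(78 \right)} + a} = \frac{1}{\left(- \frac{316}{9} - \frac{26}{3}\right) + 18720} = \frac{1}{- \frac{394}{9} + 18720} = \frac{1}{\frac{168086}{9}} = \frac{9}{168086}$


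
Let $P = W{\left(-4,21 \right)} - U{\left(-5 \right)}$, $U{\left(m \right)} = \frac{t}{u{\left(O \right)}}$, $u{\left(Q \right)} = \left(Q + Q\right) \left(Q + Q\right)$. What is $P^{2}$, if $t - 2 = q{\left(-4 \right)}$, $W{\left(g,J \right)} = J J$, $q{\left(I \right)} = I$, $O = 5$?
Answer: $\frac{486246601}{2500} \approx 1.945 \cdot 10^{5}$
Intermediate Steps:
$W{\left(g,J \right)} = J^{2}$
$u{\left(Q \right)} = 4 Q^{2}$ ($u{\left(Q \right)} = 2 Q 2 Q = 4 Q^{2}$)
$t = -2$ ($t = 2 - 4 = -2$)
$U{\left(m \right)} = - \frac{1}{50}$ ($U{\left(m \right)} = - \frac{2}{4 \cdot 5^{2}} = - \frac{2}{4 \cdot 25} = - \frac{2}{100} = \left(-2\right) \frac{1}{100} = - \frac{1}{50}$)
$P = \frac{22051}{50}$ ($P = 21^{2} - - \frac{1}{50} = 441 + \frac{1}{50} = \frac{22051}{50} \approx 441.02$)
$P^{2} = \left(\frac{22051}{50}\right)^{2} = \frac{486246601}{2500}$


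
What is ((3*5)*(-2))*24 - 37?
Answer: -757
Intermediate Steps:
((3*5)*(-2))*24 - 37 = (15*(-2))*24 - 37 = -30*24 - 37 = -720 - 37 = -757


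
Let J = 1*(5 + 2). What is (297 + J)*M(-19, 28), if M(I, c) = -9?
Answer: -2736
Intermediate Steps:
J = 7 (J = 1*7 = 7)
(297 + J)*M(-19, 28) = (297 + 7)*(-9) = 304*(-9) = -2736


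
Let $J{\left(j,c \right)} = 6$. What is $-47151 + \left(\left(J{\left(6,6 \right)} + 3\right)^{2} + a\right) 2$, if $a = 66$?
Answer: $-46857$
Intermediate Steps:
$-47151 + \left(\left(J{\left(6,6 \right)} + 3\right)^{2} + a\right) 2 = -47151 + \left(\left(6 + 3\right)^{2} + 66\right) 2 = -47151 + \left(9^{2} + 66\right) 2 = -47151 + \left(81 + 66\right) 2 = -47151 + 147 \cdot 2 = -47151 + 294 = -46857$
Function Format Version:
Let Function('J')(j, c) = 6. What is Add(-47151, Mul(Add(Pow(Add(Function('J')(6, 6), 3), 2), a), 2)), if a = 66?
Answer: -46857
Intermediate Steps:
Add(-47151, Mul(Add(Pow(Add(Function('J')(6, 6), 3), 2), a), 2)) = Add(-47151, Mul(Add(Pow(Add(6, 3), 2), 66), 2)) = Add(-47151, Mul(Add(Pow(9, 2), 66), 2)) = Add(-47151, Mul(Add(81, 66), 2)) = Add(-47151, Mul(147, 2)) = Add(-47151, 294) = -46857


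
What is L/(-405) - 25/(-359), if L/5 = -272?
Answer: 99673/29079 ≈ 3.4277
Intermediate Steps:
L = -1360 (L = 5*(-272) = -1360)
L/(-405) - 25/(-359) = -1360/(-405) - 25/(-359) = -1360*(-1/405) - 25*(-1/359) = 272/81 + 25/359 = 99673/29079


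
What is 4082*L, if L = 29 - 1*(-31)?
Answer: 244920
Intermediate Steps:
L = 60 (L = 29 + 31 = 60)
4082*L = 4082*60 = 244920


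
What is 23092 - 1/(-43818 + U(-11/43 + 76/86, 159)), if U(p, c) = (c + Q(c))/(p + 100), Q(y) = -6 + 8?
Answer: 4378094561123/189593563 ≈ 23092.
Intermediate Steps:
Q(y) = 2
U(p, c) = (2 + c)/(100 + p) (U(p, c) = (c + 2)/(p + 100) = (2 + c)/(100 + p))
23092 - 1/(-43818 + U(-11/43 + 76/86, 159)) = 23092 - 1/(-43818 + (2 + 159)/(100 + (-11/43 + 76/86))) = 23092 - 1/(-43818 + 161/(100 + (-11*1/43 + 76*(1/86)))) = 23092 - 1/(-43818 + 161/(100 + (-11/43 + 38/43))) = 23092 - 1/(-43818 + 161/(100 + 27/43)) = 23092 - 1/(-43818 + 161/(4327/43)) = 23092 - 1/(-43818 + (43/4327)*161) = 23092 - 1/(-43818 + 6923/4327) = 23092 - 1/(-189593563/4327) = 23092 - 1*(-4327/189593563) = 23092 + 4327/189593563 = 4378094561123/189593563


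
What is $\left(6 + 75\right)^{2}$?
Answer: $6561$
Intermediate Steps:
$\left(6 + 75\right)^{2} = 81^{2} = 6561$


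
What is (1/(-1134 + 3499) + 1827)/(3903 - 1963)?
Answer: 1080214/1147025 ≈ 0.94175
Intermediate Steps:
(1/(-1134 + 3499) + 1827)/(3903 - 1963) = (1/2365 + 1827)/1940 = (1/2365 + 1827)*(1/1940) = (4320856/2365)*(1/1940) = 1080214/1147025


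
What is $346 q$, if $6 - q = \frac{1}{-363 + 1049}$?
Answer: $\frac{711895}{343} \approx 2075.5$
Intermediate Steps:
$q = \frac{4115}{686}$ ($q = 6 - \frac{1}{-363 + 1049} = 6 - \frac{1}{686} = \frac{4115}{686} \approx 5.9985$)
$346 q = 346 \cdot \frac{4115}{686} = \frac{711895}{343}$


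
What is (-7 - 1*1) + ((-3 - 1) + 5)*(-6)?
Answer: -14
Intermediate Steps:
(-7 - 1*1) + ((-3 - 1) + 5)*(-6) = (-7 - 1) + (-4 + 5)*(-6) = -8 + 1*(-6) = -8 - 6 = -14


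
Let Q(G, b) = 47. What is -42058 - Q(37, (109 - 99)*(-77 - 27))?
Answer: -42105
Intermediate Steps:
-42058 - Q(37, (109 - 99)*(-77 - 27)) = -42058 - 1*47 = -42058 - 47 = -42105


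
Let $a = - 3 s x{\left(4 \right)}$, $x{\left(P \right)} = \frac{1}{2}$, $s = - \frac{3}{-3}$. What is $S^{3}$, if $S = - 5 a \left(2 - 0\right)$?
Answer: $3375$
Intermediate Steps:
$s = 1$ ($s = \left(-3\right) \left(- \frac{1}{3}\right) = 1$)
$x{\left(P \right)} = \frac{1}{2}$
$a = - \frac{3}{2}$ ($a = \left(-3\right) 1 \cdot \frac{1}{2} = \left(-3\right) \frac{1}{2} = - \frac{3}{2} \approx -1.5$)
$S = 15$ ($S = \left(-5\right) \left(- \frac{3}{2}\right) \left(2 - 0\right) = \frac{15 \left(2 + 0\right)}{2} = \frac{15}{2} \cdot 2 = 15$)
$S^{3} = 15^{3} = 3375$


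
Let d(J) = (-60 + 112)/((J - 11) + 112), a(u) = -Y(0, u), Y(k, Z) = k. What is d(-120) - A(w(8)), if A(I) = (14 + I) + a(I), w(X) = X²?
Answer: -1534/19 ≈ -80.737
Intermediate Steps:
a(u) = 0 (a(u) = -1*0 = 0)
d(J) = 52/(101 + J) (d(J) = 52/((-11 + J) + 112) = 52/(101 + J))
A(I) = 14 + I (A(I) = (14 + I) + 0 = 14 + I)
d(-120) - A(w(8)) = 52/(101 - 120) - (14 + 8²) = 52/(-19) - (14 + 64) = 52*(-1/19) - 1*78 = -52/19 - 78 = -1534/19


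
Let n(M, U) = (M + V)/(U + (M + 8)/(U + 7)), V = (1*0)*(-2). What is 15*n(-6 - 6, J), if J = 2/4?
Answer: 5400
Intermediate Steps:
J = ½ (J = 2*(¼) = ½ ≈ 0.50000)
V = 0 (V = 0*(-2) = 0)
n(M, U) = M/(U + (8 + M)/(7 + U)) (n(M, U) = (M + 0)/(U + (M + 8)/(U + 7)) = M/(U + (8 + M)/(7 + U)))
15*n(-6 - 6, J) = 15*((-6 - 6)*(7 + ½)/(8 + (-6 - 6) + (½)² + 7*(½))) = 15*(-12*15/2/(8 - 12 + ¼ + 7/2)) = 15*(-12*15/2/(-¼)) = 15*(-12*(-4)*15/2) = 15*360 = 5400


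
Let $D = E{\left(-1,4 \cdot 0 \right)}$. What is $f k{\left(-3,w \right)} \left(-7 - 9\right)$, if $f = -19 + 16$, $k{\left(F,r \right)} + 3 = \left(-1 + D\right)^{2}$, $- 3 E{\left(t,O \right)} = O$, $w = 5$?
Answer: $-96$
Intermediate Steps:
$E{\left(t,O \right)} = - \frac{O}{3}$
$D = 0$ ($D = - \frac{4 \cdot 0}{3} = \left(- \frac{1}{3}\right) 0 = 0$)
$k{\left(F,r \right)} = -2$ ($k{\left(F,r \right)} = -3 + \left(-1 + 0\right)^{2} = -3 + \left(-1\right)^{2} = -3 + 1 = -2$)
$f = -3$
$f k{\left(-3,w \right)} \left(-7 - 9\right) = \left(-3\right) \left(-2\right) \left(-7 - 9\right) = 6 \left(-7 - 9\right) = 6 \left(-16\right) = -96$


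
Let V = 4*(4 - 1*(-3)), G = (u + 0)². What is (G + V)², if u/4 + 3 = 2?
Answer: 1936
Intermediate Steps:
u = -4 (u = -12 + 4*2 = -12 + 8 = -4)
G = 16 (G = (-4 + 0)² = (-4)² = 16)
V = 28 (V = 4*(4 + 3) = 4*7 = 28)
(G + V)² = (16 + 28)² = 44² = 1936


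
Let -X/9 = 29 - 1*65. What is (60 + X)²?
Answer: 147456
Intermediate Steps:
X = 324 (X = -9*(29 - 1*65) = -9*(29 - 65) = -9*(-36) = 324)
(60 + X)² = (60 + 324)² = 384² = 147456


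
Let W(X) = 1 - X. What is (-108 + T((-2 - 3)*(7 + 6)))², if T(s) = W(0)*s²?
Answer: 16949689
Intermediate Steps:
T(s) = s² (T(s) = (1 - 1*0)*s² = (1 + 0)*s² = 1*s² = s²)
(-108 + T((-2 - 3)*(7 + 6)))² = (-108 + ((-2 - 3)*(7 + 6))²)² = (-108 + (-5*13)²)² = (-108 + (-65)²)² = (-108 + 4225)² = 4117² = 16949689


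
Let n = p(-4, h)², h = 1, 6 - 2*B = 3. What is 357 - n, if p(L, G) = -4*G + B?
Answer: 1403/4 ≈ 350.75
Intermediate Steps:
B = 3/2 (B = 3 - ½*3 = 3 - 3/2 = 3/2 ≈ 1.5000)
p(L, G) = 3/2 - 4*G (p(L, G) = -4*G + 3/2 = 3/2 - 4*G)
n = 25/4 (n = (3/2 - 4*1)² = (3/2 - 4)² = (-5/2)² = 25/4 ≈ 6.2500)
357 - n = 357 - 1*25/4 = 357 - 25/4 = 1403/4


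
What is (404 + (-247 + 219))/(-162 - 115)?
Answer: -376/277 ≈ -1.3574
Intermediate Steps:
(404 + (-247 + 219))/(-162 - 115) = (404 - 28)/(-277) = 376*(-1/277) = -376/277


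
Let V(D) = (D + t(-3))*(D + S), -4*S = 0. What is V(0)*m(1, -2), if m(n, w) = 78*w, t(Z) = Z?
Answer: 0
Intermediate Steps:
S = 0 (S = -¼*0 = 0)
V(D) = D*(-3 + D) (V(D) = (D - 3)*(D + 0) = (-3 + D)*D = D*(-3 + D))
V(0)*m(1, -2) = (0*(-3 + 0))*(78*(-2)) = (0*(-3))*(-156) = 0*(-156) = 0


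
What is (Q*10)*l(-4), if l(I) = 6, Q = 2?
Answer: 120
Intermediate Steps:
(Q*10)*l(-4) = (2*10)*6 = 20*6 = 120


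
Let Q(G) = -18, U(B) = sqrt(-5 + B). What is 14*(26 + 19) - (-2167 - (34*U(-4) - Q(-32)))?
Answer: 2815 + 102*I ≈ 2815.0 + 102.0*I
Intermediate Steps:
14*(26 + 19) - (-2167 - (34*U(-4) - Q(-32))) = 14*(26 + 19) - (-2167 - (34*sqrt(-5 - 4) - 1*(-18))) = 14*45 - (-2167 - (34*sqrt(-9) + 18)) = 630 - (-2167 - (34*(3*I) + 18)) = 630 - (-2167 - (102*I + 18)) = 630 - (-2167 - (18 + 102*I)) = 630 - (-2167 + (-18 - 102*I)) = 630 - (-2185 - 102*I) = 630 + (2185 + 102*I) = 2815 + 102*I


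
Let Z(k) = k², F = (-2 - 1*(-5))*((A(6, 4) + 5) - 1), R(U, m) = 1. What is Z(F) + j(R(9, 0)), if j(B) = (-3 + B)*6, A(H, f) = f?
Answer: 564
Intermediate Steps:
j(B) = -18 + 6*B
F = 24 (F = (-2 - 1*(-5))*((4 + 5) - 1) = (-2 + 5)*(9 - 1) = 3*8 = 24)
Z(F) + j(R(9, 0)) = 24² + (-18 + 6*1) = 576 + (-18 + 6) = 576 - 12 = 564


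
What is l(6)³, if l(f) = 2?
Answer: 8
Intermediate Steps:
l(6)³ = 2³ = 8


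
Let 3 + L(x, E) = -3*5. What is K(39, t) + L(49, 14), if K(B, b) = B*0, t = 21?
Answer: -18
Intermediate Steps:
L(x, E) = -18 (L(x, E) = -3 - 3*5 = -3 - 15 = -18)
K(B, b) = 0
K(39, t) + L(49, 14) = 0 - 18 = -18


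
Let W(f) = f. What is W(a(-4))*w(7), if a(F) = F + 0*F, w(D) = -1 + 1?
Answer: 0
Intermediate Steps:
w(D) = 0
a(F) = F (a(F) = F + 0 = F)
W(a(-4))*w(7) = -4*0 = 0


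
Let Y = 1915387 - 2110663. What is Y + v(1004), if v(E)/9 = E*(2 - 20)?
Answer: -357924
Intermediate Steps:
v(E) = -162*E (v(E) = 9*(E*(2 - 20)) = 9*(E*(-18)) = 9*(-18*E) = -162*E)
Y = -195276
Y + v(1004) = -195276 - 162*1004 = -195276 - 162648 = -357924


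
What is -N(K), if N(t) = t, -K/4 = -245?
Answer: -980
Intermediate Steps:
K = 980 (K = -4*(-245) = 980)
-N(K) = -1*980 = -980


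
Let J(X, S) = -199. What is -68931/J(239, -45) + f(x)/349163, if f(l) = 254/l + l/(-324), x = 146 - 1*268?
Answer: 12517973785021/36138701286 ≈ 346.39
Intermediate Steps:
x = -122 (x = 146 - 268 = -122)
f(l) = 254/l - l/324 (f(l) = 254/l + l*(-1/324) = 254/l - l/324)
-68931/J(239, -45) + f(x)/349163 = -68931/(-199) + (254/(-122) - 1/324*(-122))/349163 = -68931*(-1/199) + (254*(-1/122) + 61/162)*(1/349163) = 68931/199 + (-127/61 + 61/162)*(1/349163) = 68931/199 - 16853/9882*1/349163 = 68931/199 - 887/181601514 = 12517973785021/36138701286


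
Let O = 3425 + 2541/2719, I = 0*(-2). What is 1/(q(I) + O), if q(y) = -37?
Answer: 2719/9214513 ≈ 0.00029508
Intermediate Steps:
I = 0
O = 9315116/2719 (O = 3425 + 2541*(1/2719) = 3425 + 2541/2719 = 9315116/2719 ≈ 3425.9)
1/(q(I) + O) = 1/(-37 + 9315116/2719) = 1/(9214513/2719) = 2719/9214513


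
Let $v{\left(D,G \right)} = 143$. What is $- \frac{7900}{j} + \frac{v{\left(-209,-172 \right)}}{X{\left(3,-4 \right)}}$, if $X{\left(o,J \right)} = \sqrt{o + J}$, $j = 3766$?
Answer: $- \frac{3950}{1883} - 143 i \approx -2.0977 - 143.0 i$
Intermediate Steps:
$X{\left(o,J \right)} = \sqrt{J + o}$
$- \frac{7900}{j} + \frac{v{\left(-209,-172 \right)}}{X{\left(3,-4 \right)}} = - \frac{7900}{3766} + \frac{143}{\sqrt{-4 + 3}} = \left(-7900\right) \frac{1}{3766} + \frac{143}{\sqrt{-1}} = - \frac{3950}{1883} + \frac{143}{i} = - \frac{3950}{1883} + 143 \left(- i\right) = - \frac{3950}{1883} - 143 i$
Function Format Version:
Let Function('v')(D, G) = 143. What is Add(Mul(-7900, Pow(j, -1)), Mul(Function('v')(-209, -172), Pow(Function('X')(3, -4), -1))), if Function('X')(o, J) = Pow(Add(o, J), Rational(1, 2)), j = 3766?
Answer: Add(Rational(-3950, 1883), Mul(-143, I)) ≈ Add(-2.0977, Mul(-143.00, I))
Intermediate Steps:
Function('X')(o, J) = Pow(Add(J, o), Rational(1, 2))
Add(Mul(-7900, Pow(j, -1)), Mul(Function('v')(-209, -172), Pow(Function('X')(3, -4), -1))) = Add(Mul(-7900, Pow(3766, -1)), Mul(143, Pow(Pow(Add(-4, 3), Rational(1, 2)), -1))) = Add(Mul(-7900, Rational(1, 3766)), Mul(143, Pow(Pow(-1, Rational(1, 2)), -1))) = Add(Rational(-3950, 1883), Mul(143, Pow(I, -1))) = Add(Rational(-3950, 1883), Mul(143, Mul(-1, I))) = Add(Rational(-3950, 1883), Mul(-143, I))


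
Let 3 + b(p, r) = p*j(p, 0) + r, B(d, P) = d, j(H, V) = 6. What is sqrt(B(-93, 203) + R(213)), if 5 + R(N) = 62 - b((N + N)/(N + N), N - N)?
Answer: I*sqrt(39) ≈ 6.245*I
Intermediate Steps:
b(p, r) = -3 + r + 6*p (b(p, r) = -3 + (p*6 + r) = -3 + (6*p + r) = -3 + (r + 6*p) = -3 + r + 6*p)
R(N) = 54 (R(N) = -5 + (62 - (-3 + (N - N) + 6*((N + N)/(N + N)))) = -5 + (62 - (-3 + 0 + 6*((2*N)/((2*N))))) = -5 + (62 - (-3 + 0 + 6*((2*N)*(1/(2*N))))) = -5 + (62 - (-3 + 0 + 6*1)) = -5 + (62 - (-3 + 0 + 6)) = -5 + (62 - 1*3) = -5 + (62 - 3) = -5 + 59 = 54)
sqrt(B(-93, 203) + R(213)) = sqrt(-93 + 54) = sqrt(-39) = I*sqrt(39)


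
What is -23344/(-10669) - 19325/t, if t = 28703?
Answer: 463864407/306232307 ≈ 1.5147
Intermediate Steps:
-23344/(-10669) - 19325/t = -23344/(-10669) - 19325/28703 = -23344*(-1/10669) - 19325*1/28703 = 23344/10669 - 19325/28703 = 463864407/306232307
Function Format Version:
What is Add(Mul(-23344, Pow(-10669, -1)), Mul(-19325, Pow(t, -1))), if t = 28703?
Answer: Rational(463864407, 306232307) ≈ 1.5147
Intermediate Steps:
Add(Mul(-23344, Pow(-10669, -1)), Mul(-19325, Pow(t, -1))) = Add(Mul(-23344, Pow(-10669, -1)), Mul(-19325, Pow(28703, -1))) = Add(Mul(-23344, Rational(-1, 10669)), Mul(-19325, Rational(1, 28703))) = Add(Rational(23344, 10669), Rational(-19325, 28703)) = Rational(463864407, 306232307)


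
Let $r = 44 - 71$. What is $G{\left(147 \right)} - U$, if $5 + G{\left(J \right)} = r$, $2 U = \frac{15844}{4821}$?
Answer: $- \frac{162194}{4821} \approx -33.643$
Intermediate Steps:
$U = \frac{7922}{4821}$ ($U = \frac{15844 \cdot \frac{1}{4821}}{2} = \frac{1}{2} \cdot \frac{15844}{4821} = \frac{7922}{4821} \approx 1.6432$)
$r = -27$
$G{\left(J \right)} = -32$ ($G{\left(J \right)} = -5 - 27 = -32$)
$G{\left(147 \right)} - U = -32 - \frac{7922}{4821} = - \frac{162194}{4821}$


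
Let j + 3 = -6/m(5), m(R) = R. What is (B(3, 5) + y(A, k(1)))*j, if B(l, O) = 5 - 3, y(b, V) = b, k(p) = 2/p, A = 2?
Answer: -84/5 ≈ -16.800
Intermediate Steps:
B(l, O) = 2
j = -21/5 (j = -3 - 6/5 = -21/5 ≈ -4.2000)
(B(3, 5) + y(A, k(1)))*j = (2 + 2)*(-21/5) = 4*(-21/5) = -84/5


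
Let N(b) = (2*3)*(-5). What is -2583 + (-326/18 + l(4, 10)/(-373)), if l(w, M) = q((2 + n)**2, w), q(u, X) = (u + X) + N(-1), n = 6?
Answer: -8732272/3357 ≈ -2601.2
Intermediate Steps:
N(b) = -30 (N(b) = 6*(-5) = -30)
q(u, X) = -30 + X + u (q(u, X) = (u + X) - 30 = (X + u) - 30 = -30 + X + u)
l(w, M) = 34 + w (l(w, M) = -30 + w + (2 + 6)**2 = -30 + w + 8**2 = -30 + w + 64 = 34 + w)
-2583 + (-326/18 + l(4, 10)/(-373)) = -2583 + (-326/18 + (34 + 4)/(-373)) = -2583 + (-326*1/18 + 38*(-1/373)) = -2583 + (-163/9 - 38/373) = -2583 - 61141/3357 = -8732272/3357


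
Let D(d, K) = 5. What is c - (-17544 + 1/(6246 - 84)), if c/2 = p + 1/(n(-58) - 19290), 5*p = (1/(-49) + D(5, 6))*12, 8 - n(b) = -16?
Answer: 2183651716893/124297810 ≈ 17568.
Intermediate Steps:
n(b) = 24 (n(b) = 8 - 1*(-16) = 8 + 16 = 24)
p = 2928/245 (p = ((1/(-49) + 5)*12)/5 = ((-1/49 + 5)*12)/5 = ((244/49)*12)/5 = (⅕)*(2928/49) = 2928/245 ≈ 11.951)
c = 56410603/2360085 (c = 2*(2928/245 + 1/(24 - 19290)) = 2*(2928/245 + 1/(-19266)) = 2*(2928/245 - 1/19266) = 2*(56410603/4720170) = 56410603/2360085 ≈ 23.902)
c - (-17544 + 1/(6246 - 84)) = 56410603/2360085 - (-17544 + 1/(6246 - 84)) = 56410603/2360085 - (-17544 + 1/6162) = 56410603/2360085 - 1*(-108106127/6162) = 56410603/2360085 + 108106127/6162 = 2183651716893/124297810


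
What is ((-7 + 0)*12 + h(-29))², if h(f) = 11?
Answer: 5329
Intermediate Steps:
((-7 + 0)*12 + h(-29))² = ((-7 + 0)*12 + 11)² = (-7*12 + 11)² = (-84 + 11)² = (-73)² = 5329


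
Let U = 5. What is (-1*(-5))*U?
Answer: 25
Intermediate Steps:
(-1*(-5))*U = -1*(-5)*5 = 5*5 = 25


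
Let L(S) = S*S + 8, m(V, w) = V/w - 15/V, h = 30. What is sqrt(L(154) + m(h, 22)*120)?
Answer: 2*sqrt(720786)/11 ≈ 154.36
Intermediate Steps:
m(V, w) = -15/V + V/w
L(S) = 8 + S**2 (L(S) = S**2 + 8 = 8 + S**2)
sqrt(L(154) + m(h, 22)*120) = sqrt((8 + 154**2) + (-15/30 + 30/22)*120) = sqrt((8 + 23716) + (-15*1/30 + 30*(1/22))*120) = sqrt(23724 + (-1/2 + 15/11)*120) = sqrt(23724 + (19/22)*120) = sqrt(23724 + 1140/11) = sqrt(262104/11) = 2*sqrt(720786)/11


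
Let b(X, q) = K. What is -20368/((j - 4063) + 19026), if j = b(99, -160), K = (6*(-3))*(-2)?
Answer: -20368/14999 ≈ -1.3580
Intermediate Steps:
K = 36 (K = -18*(-2) = 36)
b(X, q) = 36
j = 36
-20368/((j - 4063) + 19026) = -20368/((36 - 4063) + 19026) = -20368/(-4027 + 19026) = -20368/14999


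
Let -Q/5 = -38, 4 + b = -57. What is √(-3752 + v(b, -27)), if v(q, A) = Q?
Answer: I*√3562 ≈ 59.682*I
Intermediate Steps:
b = -61 (b = -4 - 57 = -61)
Q = 190 (Q = -5*(-38) = 190)
v(q, A) = 190
√(-3752 + v(b, -27)) = √(-3752 + 190) = √(-3562) = I*√3562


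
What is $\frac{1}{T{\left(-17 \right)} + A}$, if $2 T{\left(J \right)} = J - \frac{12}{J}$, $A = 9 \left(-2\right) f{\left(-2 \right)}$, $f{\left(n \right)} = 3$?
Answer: $- \frac{34}{2113} \approx -0.016091$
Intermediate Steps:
$A = -54$ ($A = 9 \left(-2\right) 3 = \left(-18\right) 3 = -54$)
$T{\left(J \right)} = \frac{J}{2} - \frac{6}{J}$ ($T{\left(J \right)} = \frac{J - \frac{12}{J}}{2} = \frac{J}{2} - \frac{6}{J}$)
$\frac{1}{T{\left(-17 \right)} + A} = \frac{1}{\left(\frac{1}{2} \left(-17\right) - \frac{6}{-17}\right) - 54} = \frac{1}{\left(- \frac{17}{2} - - \frac{6}{17}\right) - 54} = \frac{1}{\left(- \frac{17}{2} + \frac{6}{17}\right) - 54} = \frac{1}{- \frac{277}{34} - 54} = \frac{1}{- \frac{2113}{34}} = - \frac{34}{2113}$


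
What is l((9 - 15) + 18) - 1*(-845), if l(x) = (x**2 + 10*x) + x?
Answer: 1121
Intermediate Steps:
l(x) = x**2 + 11*x
l((9 - 15) + 18) - 1*(-845) = ((9 - 15) + 18)*(11 + ((9 - 15) + 18)) - 1*(-845) = (-6 + 18)*(11 + (-6 + 18)) + 845 = 12*(11 + 12) + 845 = 12*23 + 845 = 276 + 845 = 1121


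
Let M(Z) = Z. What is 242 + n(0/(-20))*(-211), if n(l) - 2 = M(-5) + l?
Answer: 875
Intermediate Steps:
n(l) = -3 + l (n(l) = 2 + (-5 + l) = -3 + l)
242 + n(0/(-20))*(-211) = 242 + (-3 + 0/(-20))*(-211) = 242 + (-3 + 0*(-1/20))*(-211) = 242 + (-3 + 0)*(-211) = 242 - 3*(-211) = 242 + 633 = 875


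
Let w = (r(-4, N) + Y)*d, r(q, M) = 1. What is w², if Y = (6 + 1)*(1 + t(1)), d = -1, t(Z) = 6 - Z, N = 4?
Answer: 1849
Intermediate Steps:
Y = 42 (Y = (6 + 1)*(1 + (6 - 1*1)) = 7*(1 + (6 - 1)) = 7*(1 + 5) = 7*6 = 42)
w = -43 (w = (1 + 42)*(-1) = 43*(-1) = -43)
w² = (-43)² = 1849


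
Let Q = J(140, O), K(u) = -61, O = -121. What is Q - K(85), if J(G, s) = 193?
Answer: 254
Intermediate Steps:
Q = 193
Q - K(85) = 193 - 1*(-61) = 193 + 61 = 254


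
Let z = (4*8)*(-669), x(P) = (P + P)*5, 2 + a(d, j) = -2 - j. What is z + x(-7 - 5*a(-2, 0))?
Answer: -21278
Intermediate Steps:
a(d, j) = -4 - j (a(d, j) = -2 + (-2 - j) = -4 - j)
x(P) = 10*P (x(P) = (2*P)*5 = 10*P)
z = -21408 (z = 32*(-669) = -21408)
z + x(-7 - 5*a(-2, 0)) = -21408 + 10*(-7 - 5*(-4 - 1*0)) = -21408 + 10*(-7 - 5*(-4 + 0)) = -21408 + 10*(-7 - 5*(-4)) = -21408 + 10*(-7 + 20) = -21408 + 10*13 = -21408 + 130 = -21278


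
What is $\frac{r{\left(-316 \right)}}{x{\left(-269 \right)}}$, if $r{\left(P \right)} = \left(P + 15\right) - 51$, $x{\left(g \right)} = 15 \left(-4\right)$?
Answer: $\frac{88}{15} \approx 5.8667$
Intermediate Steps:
$x{\left(g \right)} = -60$
$r{\left(P \right)} = -36 + P$ ($r{\left(P \right)} = \left(15 + P\right) - 51 = -36 + P$)
$\frac{r{\left(-316 \right)}}{x{\left(-269 \right)}} = \frac{-36 - 316}{-60} = \left(-352\right) \left(- \frac{1}{60}\right) = \frac{88}{15}$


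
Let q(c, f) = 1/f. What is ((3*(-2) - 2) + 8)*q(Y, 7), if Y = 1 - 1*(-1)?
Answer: 0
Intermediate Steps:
Y = 2 (Y = 1 + 1 = 2)
((3*(-2) - 2) + 8)*q(Y, 7) = ((3*(-2) - 2) + 8)/7 = ((-6 - 2) + 8)*(⅐) = (-8 + 8)*(⅐) = 0*(⅐) = 0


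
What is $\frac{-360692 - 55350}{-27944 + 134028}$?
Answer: $- \frac{18911}{4822} \approx -3.9218$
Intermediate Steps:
$\frac{-360692 - 55350}{-27944 + 134028} = - \frac{416042}{106084} = \left(-416042\right) \frac{1}{106084} = - \frac{18911}{4822}$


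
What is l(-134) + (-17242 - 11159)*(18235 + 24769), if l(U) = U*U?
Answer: -1221338648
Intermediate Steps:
l(U) = U**2
l(-134) + (-17242 - 11159)*(18235 + 24769) = (-134)**2 + (-17242 - 11159)*(18235 + 24769) = 17956 - 28401*43004 = 17956 - 1221356604 = -1221338648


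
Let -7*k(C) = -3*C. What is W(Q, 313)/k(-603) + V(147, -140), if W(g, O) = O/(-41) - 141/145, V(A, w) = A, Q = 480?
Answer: 1581270397/10754505 ≈ 147.03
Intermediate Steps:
k(C) = 3*C/7 (k(C) = -(-3)*C/7 = 3*C/7)
W(g, O) = -141/145 - O/41 (W(g, O) = O*(-1/41) - 141*1/145 = -O/41 - 141/145 = -141/145 - O/41)
W(Q, 313)/k(-603) + V(147, -140) = (-141/145 - 1/41*313)/(((3/7)*(-603))) + 147 = (-141/145 - 313/41)/(-1809/7) + 147 = -51166/5945*(-7/1809) + 147 = 358162/10754505 + 147 = 1581270397/10754505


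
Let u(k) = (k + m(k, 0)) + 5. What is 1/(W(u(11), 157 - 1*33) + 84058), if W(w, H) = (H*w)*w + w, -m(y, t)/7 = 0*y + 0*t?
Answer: 1/115818 ≈ 8.6342e-6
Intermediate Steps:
m(y, t) = 0 (m(y, t) = -7*(0*y + 0*t) = -7*(0 + 0) = -7*0 = 0)
u(k) = 5 + k (u(k) = (k + 0) + 5 = k + 5 = 5 + k)
W(w, H) = w + H*w**2 (W(w, H) = H*w**2 + w = w + H*w**2)
1/(W(u(11), 157 - 1*33) + 84058) = 1/((5 + 11)*(1 + (157 - 1*33)*(5 + 11)) + 84058) = 1/(16*(1 + (157 - 33)*16) + 84058) = 1/(16*(1 + 124*16) + 84058) = 1/(16*(1 + 1984) + 84058) = 1/(16*1985 + 84058) = 1/(31760 + 84058) = 1/115818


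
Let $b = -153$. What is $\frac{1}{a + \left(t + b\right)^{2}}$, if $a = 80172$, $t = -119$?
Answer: $\frac{1}{154156} \approx 6.4869 \cdot 10^{-6}$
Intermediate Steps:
$\frac{1}{a + \left(t + b\right)^{2}} = \frac{1}{80172 + \left(-119 - 153\right)^{2}} = \frac{1}{80172 + \left(-272\right)^{2}} = \frac{1}{80172 + 73984} = \frac{1}{154156}$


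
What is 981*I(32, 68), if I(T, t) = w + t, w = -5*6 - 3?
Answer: 34335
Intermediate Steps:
w = -33 (w = -30 - 3 = -33)
I(T, t) = -33 + t
981*I(32, 68) = 981*(-33 + 68) = 981*35 = 34335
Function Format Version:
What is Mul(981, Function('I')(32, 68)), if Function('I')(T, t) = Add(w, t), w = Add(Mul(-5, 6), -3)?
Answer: 34335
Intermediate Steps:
w = -33 (w = Add(-30, -3) = -33)
Function('I')(T, t) = Add(-33, t)
Mul(981, Function('I')(32, 68)) = Mul(981, Add(-33, 68)) = Mul(981, 35) = 34335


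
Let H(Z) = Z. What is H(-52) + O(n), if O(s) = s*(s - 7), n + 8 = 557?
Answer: 297506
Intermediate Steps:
n = 549 (n = -8 + 557 = 549)
O(s) = s*(-7 + s)
H(-52) + O(n) = -52 + 549*(-7 + 549) = -52 + 549*542 = -52 + 297558 = 297506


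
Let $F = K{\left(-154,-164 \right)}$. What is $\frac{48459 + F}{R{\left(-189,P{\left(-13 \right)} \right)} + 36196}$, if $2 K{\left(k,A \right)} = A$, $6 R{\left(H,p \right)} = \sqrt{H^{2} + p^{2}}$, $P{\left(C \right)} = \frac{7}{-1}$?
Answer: $\frac{31518970056}{23582689603} - \frac{1015917 \sqrt{730}}{23582689603} \approx 1.3354$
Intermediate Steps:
$P{\left(C \right)} = -7$ ($P{\left(C \right)} = 7 \left(-1\right) = -7$)
$R{\left(H,p \right)} = \frac{\sqrt{H^{2} + p^{2}}}{6}$
$K{\left(k,A \right)} = \frac{A}{2}$
$F = -82$ ($F = \frac{1}{2} \left(-164\right) = -82$)
$\frac{48459 + F}{R{\left(-189,P{\left(-13 \right)} \right)} + 36196} = \frac{48459 - 82}{\frac{\sqrt{\left(-189\right)^{2} + \left(-7\right)^{2}}}{6} + 36196} = \frac{48377}{\frac{\sqrt{35721 + 49}}{6} + 36196} = \frac{48377}{\frac{\sqrt{35770}}{6} + 36196} = \frac{48377}{\frac{7 \sqrt{730}}{6} + 36196} = \frac{48377}{36196 + \frac{7 \sqrt{730}}{6}}$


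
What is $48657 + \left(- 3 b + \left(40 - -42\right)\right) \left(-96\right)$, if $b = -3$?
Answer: $39921$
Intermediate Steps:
$48657 + \left(- 3 b + \left(40 - -42\right)\right) \left(-96\right) = 48657 + \left(\left(-3\right) \left(-3\right) + \left(40 - -42\right)\right) \left(-96\right) = 48657 + \left(9 + \left(40 + 42\right)\right) \left(-96\right) = 48657 + \left(9 + 82\right) \left(-96\right) = 48657 + 91 \left(-96\right) = 48657 - 8736 = 39921$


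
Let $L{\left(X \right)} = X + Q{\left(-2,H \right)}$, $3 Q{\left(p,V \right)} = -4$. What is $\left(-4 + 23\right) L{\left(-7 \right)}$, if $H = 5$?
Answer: $- \frac{475}{3} \approx -158.33$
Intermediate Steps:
$Q{\left(p,V \right)} = - \frac{4}{3}$ ($Q{\left(p,V \right)} = \frac{1}{3} \left(-4\right) = - \frac{4}{3}$)
$L{\left(X \right)} = - \frac{4}{3} + X$ ($L{\left(X \right)} = X - \frac{4}{3} = - \frac{4}{3} + X$)
$\left(-4 + 23\right) L{\left(-7 \right)} = \left(-4 + 23\right) \left(- \frac{4}{3} - 7\right) = 19 \left(- \frac{25}{3}\right) = - \frac{475}{3}$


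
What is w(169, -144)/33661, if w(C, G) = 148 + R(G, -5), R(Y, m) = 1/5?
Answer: 741/168305 ≈ 0.0044027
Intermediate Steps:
R(Y, m) = ⅕
w(C, G) = 741/5 (w(C, G) = 148 + ⅕ = 741/5)
w(169, -144)/33661 = (741/5)/33661 = (741/5)*(1/33661) = 741/168305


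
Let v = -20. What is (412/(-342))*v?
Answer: 4120/171 ≈ 24.094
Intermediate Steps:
(412/(-342))*v = (412/(-342))*(-20) = (412*(-1/342))*(-20) = -206/171*(-20) = 4120/171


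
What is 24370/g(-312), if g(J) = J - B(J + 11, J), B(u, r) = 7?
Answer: -24370/319 ≈ -76.395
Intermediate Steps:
g(J) = -7 + J (g(J) = J - 1*7 = J - 7 = -7 + J)
24370/g(-312) = 24370/(-7 - 312) = 24370/(-319) = 24370*(-1/319) = -24370/319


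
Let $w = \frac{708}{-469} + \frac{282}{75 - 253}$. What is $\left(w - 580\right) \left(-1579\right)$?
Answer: $\frac{38431156259}{41741} \approx 9.2071 \cdot 10^{5}$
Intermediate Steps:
$w = - \frac{129141}{41741}$ ($w = 708 \left(- \frac{1}{469}\right) + \frac{282}{75 - 253} = - \frac{708}{469} + \frac{282}{-178} = - \frac{708}{469} + 282 \left(- \frac{1}{178}\right) = - \frac{708}{469} - \frac{141}{89} = - \frac{129141}{41741} \approx -3.0939$)
$\left(w - 580\right) \left(-1579\right) = \left(- \frac{129141}{41741} - 580\right) \left(-1579\right) = \left(- \frac{24338921}{41741}\right) \left(-1579\right) = \frac{38431156259}{41741}$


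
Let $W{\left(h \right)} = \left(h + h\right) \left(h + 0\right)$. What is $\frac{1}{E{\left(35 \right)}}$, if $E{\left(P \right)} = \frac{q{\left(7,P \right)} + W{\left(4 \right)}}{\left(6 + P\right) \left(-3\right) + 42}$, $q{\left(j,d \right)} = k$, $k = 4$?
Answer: $- \frac{9}{4} \approx -2.25$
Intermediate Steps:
$q{\left(j,d \right)} = 4$
$W{\left(h \right)} = 2 h^{2}$ ($W{\left(h \right)} = 2 h h = 2 h^{2}$)
$E{\left(P \right)} = \frac{36}{24 - 3 P}$ ($E{\left(P \right)} = \frac{4 + 2 \cdot 4^{2}}{\left(6 + P\right) \left(-3\right) + 42} = \frac{4 + 2 \cdot 16}{\left(-18 - 3 P\right) + 42} = \frac{4 + 32}{24 - 3 P} = \frac{36}{24 - 3 P}$)
$\frac{1}{E{\left(35 \right)}} = \frac{1}{\left(-12\right) \frac{1}{-8 + 35}} = \frac{1}{\left(-12\right) \frac{1}{27}} = \frac{1}{- \frac{4}{9}} = - \frac{9}{4}$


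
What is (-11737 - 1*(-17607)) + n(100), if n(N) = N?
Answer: 5970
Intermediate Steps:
(-11737 - 1*(-17607)) + n(100) = (-11737 - 1*(-17607)) + 100 = (-11737 + 17607) + 100 = 5870 + 100 = 5970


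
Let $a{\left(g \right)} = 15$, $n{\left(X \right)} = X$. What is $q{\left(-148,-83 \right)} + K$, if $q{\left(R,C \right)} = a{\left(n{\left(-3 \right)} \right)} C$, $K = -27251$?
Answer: $-28496$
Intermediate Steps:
$q{\left(R,C \right)} = 15 C$
$q{\left(-148,-83 \right)} + K = 15 \left(-83\right) - 27251 = -1245 - 27251 = -28496$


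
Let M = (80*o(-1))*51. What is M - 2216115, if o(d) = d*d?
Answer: -2212035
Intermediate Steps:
o(d) = d**2
M = 4080 (M = (80*(-1)**2)*51 = (80*1)*51 = 80*51 = 4080)
M - 2216115 = 4080 - 2216115 = -2212035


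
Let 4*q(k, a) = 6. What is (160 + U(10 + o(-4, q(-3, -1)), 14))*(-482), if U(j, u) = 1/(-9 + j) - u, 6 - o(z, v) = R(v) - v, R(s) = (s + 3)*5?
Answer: -492363/7 ≈ -70338.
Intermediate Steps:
R(s) = 15 + 5*s (R(s) = (3 + s)*5 = 15 + 5*s)
q(k, a) = 3/2 (q(k, a) = (¼)*6 = 3/2)
o(z, v) = -9 - 4*v (o(z, v) = 6 - ((15 + 5*v) - v) = 6 - (15 + 4*v) = 6 + (-15 - 4*v) = -9 - 4*v)
(160 + U(10 + o(-4, q(-3, -1)), 14))*(-482) = (160 + (1 + 9*14 - 1*(10 + (-9 - 4*3/2))*14)/(-9 + (10 + (-9 - 4*3/2))))*(-482) = (160 + (1 + 126 - 1*(10 + (-9 - 6))*14)/(-9 + (10 + (-9 - 6))))*(-482) = (160 + (1 + 126 - 1*(10 - 15)*14)/(-9 + (10 - 15)))*(-482) = (160 + (1 + 126 - 1*(-5)*14)/(-9 - 5))*(-482) = (160 + (1 + 126 + 70)/(-14))*(-482) = (160 - 1/14*197)*(-482) = (160 - 197/14)*(-482) = (2043/14)*(-482) = -492363/7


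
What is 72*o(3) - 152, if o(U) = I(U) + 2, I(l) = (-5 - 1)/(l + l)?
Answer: -80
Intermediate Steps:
I(l) = -3/l (I(l) = -6*1/(2*l) = -3/l)
o(U) = 2 - 3/U (o(U) = -3/U + 2 = 2 - 3/U)
72*o(3) - 152 = 72*(2 - 3/3) - 152 = 72*(2 - 3*⅓) - 152 = 72*(2 - 1) - 152 = 72*1 - 152 = 72 - 152 = -80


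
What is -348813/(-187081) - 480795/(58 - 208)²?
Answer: -5473287793/280621500 ≈ -19.504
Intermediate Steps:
-348813/(-187081) - 480795/(58 - 208)² = -348813*(-1/187081) - 480795/((-150)²) = 348813/187081 - 480795/22500 = 348813/187081 - 480795*1/22500 = 348813/187081 - 32053/1500 = -5473287793/280621500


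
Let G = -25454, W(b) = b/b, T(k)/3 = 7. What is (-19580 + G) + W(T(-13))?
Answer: -45033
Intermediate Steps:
T(k) = 21 (T(k) = 3*7 = 21)
W(b) = 1
(-19580 + G) + W(T(-13)) = (-19580 - 25454) + 1 = -45034 + 1 = -45033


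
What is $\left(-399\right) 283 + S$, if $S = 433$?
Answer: $-112484$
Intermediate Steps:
$\left(-399\right) 283 + S = \left(-399\right) 283 + 433 = -112917 + 433 = -112484$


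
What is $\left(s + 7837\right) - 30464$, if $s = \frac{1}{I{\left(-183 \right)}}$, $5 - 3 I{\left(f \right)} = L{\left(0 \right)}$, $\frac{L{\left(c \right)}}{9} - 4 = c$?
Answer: $- \frac{701440}{31} \approx -22627.0$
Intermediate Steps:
$L{\left(c \right)} = 36 + 9 c$
$I{\left(f \right)} = - \frac{31}{3}$ ($I{\left(f \right)} = \frac{5}{3} - \frac{36 + 9 \cdot 0}{3} = \frac{5}{3} - \frac{36 + 0}{3} = \frac{5}{3} - 12 = - \frac{31}{3}$)
$s = - \frac{3}{31}$ ($s = \frac{1}{- \frac{31}{3}} = - \frac{3}{31} \approx -0.096774$)
$\left(s + 7837\right) - 30464 = \left(- \frac{3}{31} + 7837\right) - 30464 = \frac{242944}{31} - 30464 = - \frac{701440}{31}$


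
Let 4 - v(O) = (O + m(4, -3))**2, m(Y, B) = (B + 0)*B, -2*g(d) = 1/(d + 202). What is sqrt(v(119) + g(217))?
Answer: I*sqrt(11502757558)/838 ≈ 127.98*I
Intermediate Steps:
g(d) = -1/(2*(202 + d)) (g(d) = -1/(2*(d + 202)) = -1/(2*(202 + d)))
m(Y, B) = B**2 (m(Y, B) = B*B = B**2)
v(O) = 4 - (9 + O)**2 (v(O) = 4 - (O + (-3)**2)**2 = 4 - (O + 9)**2 = 4 - (9 + O)**2)
sqrt(v(119) + g(217)) = sqrt((4 - (9 + 119)**2) - 1/(404 + 2*217)) = sqrt((4 - 1*128**2) - 1/(404 + 434)) = sqrt((4 - 1*16384) - 1/838) = sqrt((4 - 16384) - 1*1/838) = sqrt(-16380 - 1/838) = sqrt(-13726441/838) = I*sqrt(11502757558)/838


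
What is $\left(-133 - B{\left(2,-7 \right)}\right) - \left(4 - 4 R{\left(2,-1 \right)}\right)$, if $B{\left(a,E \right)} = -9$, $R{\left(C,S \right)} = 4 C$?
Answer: $-96$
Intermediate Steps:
$\left(-133 - B{\left(2,-7 \right)}\right) - \left(4 - 4 R{\left(2,-1 \right)}\right) = \left(-133 - -9\right) - \left(4 - 4 \cdot 4 \cdot 2\right) = \left(-133 + 9\right) - \left(4 - 32\right) = -124 - \left(4 - 32\right) = -124 - -28 = -124 + 28 = -96$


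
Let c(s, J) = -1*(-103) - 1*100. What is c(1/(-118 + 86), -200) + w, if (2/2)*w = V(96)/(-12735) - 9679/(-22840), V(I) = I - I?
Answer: 78199/22840 ≈ 3.4238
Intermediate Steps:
c(s, J) = 3 (c(s, J) = 103 - 100 = 3)
V(I) = 0
w = 9679/22840 (w = 0/(-12735) - 9679/(-22840) = 0*(-1/12735) - 9679*(-1/22840) = 0 + 9679/22840 = 9679/22840 ≈ 0.42377)
c(1/(-118 + 86), -200) + w = 3 + 9679/22840 = 78199/22840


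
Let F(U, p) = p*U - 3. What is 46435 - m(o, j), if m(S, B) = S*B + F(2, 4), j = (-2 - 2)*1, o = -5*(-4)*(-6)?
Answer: 45950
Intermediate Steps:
F(U, p) = -3 + U*p (F(U, p) = U*p - 3 = -3 + U*p)
o = -120 (o = 20*(-6) = -120)
j = -4 (j = -4*1 = -4)
m(S, B) = 5 + B*S (m(S, B) = S*B + (-3 + 2*4) = B*S + (-3 + 8) = B*S + 5 = 5 + B*S)
46435 - m(o, j) = 46435 - (5 - 4*(-120)) = 46435 - (5 + 480) = 46435 - 1*485 = 46435 - 485 = 45950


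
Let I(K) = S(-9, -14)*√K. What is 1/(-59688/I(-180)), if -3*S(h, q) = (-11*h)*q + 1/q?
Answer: -19405*I*√5/417816 ≈ -0.10385*I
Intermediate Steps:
S(h, q) = -1/(3*q) + 11*h*q/3 (S(h, q) = -((-11*h)*q + 1/q)/3 = -(-11*h*q + 1/q)/3 = -(1/q - 11*h*q)/3 = -1/(3*q) + 11*h*q/3)
I(K) = 19405*√K/42 (I(K) = ((⅓)*(-1 + 11*(-9)*(-14)²)/(-14))*√K = ((⅓)*(-1/14)*(-1 + 11*(-9)*196))*√K = ((⅓)*(-1/14)*(-1 - 19404))*√K = ((⅓)*(-1/14)*(-19405))*√K = 19405*√K/42)
1/(-59688/I(-180)) = 1/(-59688*(-7*I*√5/97025)) = 1/(-(-417816)*I*√5/97025) = 1/(417816*I*√5/97025) = -19405*I*√5/417816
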